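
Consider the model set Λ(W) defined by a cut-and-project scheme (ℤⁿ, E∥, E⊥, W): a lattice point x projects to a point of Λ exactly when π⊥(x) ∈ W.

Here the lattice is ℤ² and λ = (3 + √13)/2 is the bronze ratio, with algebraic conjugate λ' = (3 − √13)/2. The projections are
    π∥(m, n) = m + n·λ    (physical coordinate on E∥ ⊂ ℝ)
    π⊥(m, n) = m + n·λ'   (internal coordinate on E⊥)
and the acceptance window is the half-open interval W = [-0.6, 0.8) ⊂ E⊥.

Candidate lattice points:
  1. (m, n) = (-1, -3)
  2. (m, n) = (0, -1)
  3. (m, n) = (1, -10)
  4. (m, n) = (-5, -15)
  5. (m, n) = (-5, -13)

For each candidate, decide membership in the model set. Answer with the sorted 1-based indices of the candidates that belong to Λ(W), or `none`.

1, 2, 4

Compute λ' = (3−√13)/2 = -0.3028, so π⊥(m,n) = m -0.3028·n.
[1] lift (-1,-3): star map gives -0.0917; window check -0.6 ≤ -0.0917 < 0.8 is true → IN Λ
[2] lift (0,-1): star map gives 0.3028; window check -0.6 ≤ 0.3028 < 0.8 is true → IN Λ
[3] lift (1,-10): star map gives 4.0278; window check -0.6 ≤ 4.0278 < 0.8 is false → out
[4] lift (-5,-15): star map gives -0.4584; window check -0.6 ≤ -0.4584 < 0.8 is true → IN Λ
[5] lift (-5,-13): star map gives -1.0639; window check -0.6 ≤ -1.0639 < 0.8 is false → out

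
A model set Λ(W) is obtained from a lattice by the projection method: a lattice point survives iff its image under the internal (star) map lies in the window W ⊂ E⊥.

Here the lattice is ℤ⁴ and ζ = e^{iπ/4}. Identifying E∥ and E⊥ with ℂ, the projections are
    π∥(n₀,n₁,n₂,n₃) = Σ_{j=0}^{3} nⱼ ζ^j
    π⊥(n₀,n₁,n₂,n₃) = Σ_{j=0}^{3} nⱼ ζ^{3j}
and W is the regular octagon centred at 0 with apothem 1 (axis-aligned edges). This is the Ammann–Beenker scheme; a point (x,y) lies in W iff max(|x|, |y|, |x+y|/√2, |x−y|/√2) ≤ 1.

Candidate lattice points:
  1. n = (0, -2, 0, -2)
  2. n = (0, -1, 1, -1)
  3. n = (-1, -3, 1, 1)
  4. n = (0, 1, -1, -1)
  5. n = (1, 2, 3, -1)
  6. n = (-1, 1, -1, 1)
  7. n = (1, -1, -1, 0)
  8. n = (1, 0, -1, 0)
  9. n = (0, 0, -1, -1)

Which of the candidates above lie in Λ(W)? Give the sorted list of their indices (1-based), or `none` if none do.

9

Internal map: ζ^{3j} for j=0..3 gives (1,0), (−√2/2,√2/2), (0,−1), (√2/2,√2/2).
#1 (0, -2, 0, -2): internal (0.000000, -2.828427); octagon support 2.828427 vs apothem 1 → ∉ W
#2 (0, -1, 1, -1): internal (0.000000, -2.414214); octagon support 2.414214 vs apothem 1 → ∉ W
#3 (-1, -3, 1, 1): internal (1.828427, -2.414214); octagon support 3.000000 vs apothem 1 → ∉ W
#4 (0, 1, -1, -1): internal (-1.414214, 1.000000); octagon support 1.707107 vs apothem 1 → ∉ W
#5 (1, 2, 3, -1): internal (-1.121320, -2.292893); octagon support 2.414214 vs apothem 1 → ∉ W
#6 (-1, 1, -1, 1): internal (-1.000000, 2.414214); octagon support 2.414214 vs apothem 1 → ∉ W
#7 (1, -1, -1, 0): internal (1.707107, 0.292893); octagon support 1.707107 vs apothem 1 → ∉ W
#8 (1, 0, -1, 0): internal (1.000000, 1.000000); octagon support 1.414214 vs apothem 1 → ∉ W
#9 (0, 0, -1, -1): internal (-0.707107, 0.292893); octagon support 0.707107 vs apothem 1 → ∈ W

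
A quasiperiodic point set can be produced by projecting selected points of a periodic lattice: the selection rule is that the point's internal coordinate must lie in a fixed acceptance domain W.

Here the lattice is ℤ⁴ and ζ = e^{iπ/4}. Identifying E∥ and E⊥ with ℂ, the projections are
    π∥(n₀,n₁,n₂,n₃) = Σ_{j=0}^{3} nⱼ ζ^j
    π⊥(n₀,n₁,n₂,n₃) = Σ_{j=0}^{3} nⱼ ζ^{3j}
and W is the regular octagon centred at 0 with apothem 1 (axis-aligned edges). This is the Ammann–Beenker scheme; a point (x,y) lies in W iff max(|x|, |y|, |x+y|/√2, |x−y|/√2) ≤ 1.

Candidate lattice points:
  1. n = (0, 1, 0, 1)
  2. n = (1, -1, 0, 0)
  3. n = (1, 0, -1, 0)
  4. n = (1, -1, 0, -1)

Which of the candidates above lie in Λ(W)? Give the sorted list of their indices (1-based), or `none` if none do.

With ζ = e^{iπ/4} the internal vectors are ζ^0,ζ^3,ζ^6,ζ^9.
#1 (0, 1, 0, 1): internal (0.00000, 1.41421); octagon support 1.41421 vs apothem 1 → ∉ W
#2 (1, -1, 0, 0): internal (1.70711, -0.70711); octagon support 1.70711 vs apothem 1 → ∉ W
#3 (1, 0, -1, 0): internal (1.00000, 1.00000); octagon support 1.41421 vs apothem 1 → ∉ W
#4 (1, -1, 0, -1): internal (1.00000, -1.41421); octagon support 1.70711 vs apothem 1 → ∉ W

none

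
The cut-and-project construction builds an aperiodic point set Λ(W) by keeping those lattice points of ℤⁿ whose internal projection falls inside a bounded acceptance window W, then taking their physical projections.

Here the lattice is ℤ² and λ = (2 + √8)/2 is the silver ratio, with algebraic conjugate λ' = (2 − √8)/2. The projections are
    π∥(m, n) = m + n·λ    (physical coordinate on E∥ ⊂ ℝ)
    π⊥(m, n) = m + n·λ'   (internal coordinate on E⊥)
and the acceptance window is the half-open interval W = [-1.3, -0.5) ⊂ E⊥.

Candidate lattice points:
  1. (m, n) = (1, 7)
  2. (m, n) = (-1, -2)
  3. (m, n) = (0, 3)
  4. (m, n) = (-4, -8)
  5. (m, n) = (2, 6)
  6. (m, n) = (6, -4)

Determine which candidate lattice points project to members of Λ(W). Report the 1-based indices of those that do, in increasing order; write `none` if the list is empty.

3, 4

λ' = (2−√8)/2 ≈ -0.4142.
#1 (1,7): internal coord 1 + (7)·λ' = -1.8995; -1.8995 ∉ [-1.3, -0.5) → out
#2 (-1,-2): internal coord -1 + (-2)·λ' = -0.1716; -0.1716 ∉ [-1.3, -0.5) → out
#3 (0,3): internal coord 0 + (3)·λ' = -1.2426; -1.2426 ∈ [-1.3, -0.5) → IN Λ
#4 (-4,-8): internal coord -4 + (-8)·λ' = -0.6863; -0.6863 ∈ [-1.3, -0.5) → IN Λ
#5 (2,6): internal coord 2 + (6)·λ' = -0.4853; -0.4853 ∉ [-1.3, -0.5) → out
#6 (6,-4): internal coord 6 + (-4)·λ' = +7.6569; +7.6569 ∉ [-1.3, -0.5) → out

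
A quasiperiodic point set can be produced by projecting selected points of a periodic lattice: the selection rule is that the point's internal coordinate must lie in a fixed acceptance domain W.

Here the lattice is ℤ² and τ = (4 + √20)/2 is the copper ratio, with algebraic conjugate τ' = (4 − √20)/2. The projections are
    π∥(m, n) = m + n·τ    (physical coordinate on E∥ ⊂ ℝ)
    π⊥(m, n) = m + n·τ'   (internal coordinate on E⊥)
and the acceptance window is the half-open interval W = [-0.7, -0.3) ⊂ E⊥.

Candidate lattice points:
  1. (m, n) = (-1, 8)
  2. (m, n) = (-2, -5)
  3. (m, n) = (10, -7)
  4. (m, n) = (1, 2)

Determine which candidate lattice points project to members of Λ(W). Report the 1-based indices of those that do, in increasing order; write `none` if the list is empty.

Numerically τ ≈ 4.23607 and τ' = −1/τ ≈ -0.23607.
candidate 1: (m,n)=(-1,8) → π∥ = -1+8·τ ≈ 32.88854, π⊥ = -1+8·τ' ≈ -2.88854 ∉ [-0.7, -0.3) ⇒ out
candidate 2: (m,n)=(-2,-5) → π∥ = -2-5·τ ≈ -23.18034, π⊥ = -2-5·τ' ≈ -0.81966 ∉ [-0.7, -0.3) ⇒ out
candidate 3: (m,n)=(10,-7) → π∥ = 10-7·τ ≈ -19.65248, π⊥ = 10-7·τ' ≈ 11.65248 ∉ [-0.7, -0.3) ⇒ out
candidate 4: (m,n)=(1,2) → π∥ = 1+2·τ ≈ 9.47214, π⊥ = 1+2·τ' ≈ 0.52786 ∉ [-0.7, -0.3) ⇒ out

none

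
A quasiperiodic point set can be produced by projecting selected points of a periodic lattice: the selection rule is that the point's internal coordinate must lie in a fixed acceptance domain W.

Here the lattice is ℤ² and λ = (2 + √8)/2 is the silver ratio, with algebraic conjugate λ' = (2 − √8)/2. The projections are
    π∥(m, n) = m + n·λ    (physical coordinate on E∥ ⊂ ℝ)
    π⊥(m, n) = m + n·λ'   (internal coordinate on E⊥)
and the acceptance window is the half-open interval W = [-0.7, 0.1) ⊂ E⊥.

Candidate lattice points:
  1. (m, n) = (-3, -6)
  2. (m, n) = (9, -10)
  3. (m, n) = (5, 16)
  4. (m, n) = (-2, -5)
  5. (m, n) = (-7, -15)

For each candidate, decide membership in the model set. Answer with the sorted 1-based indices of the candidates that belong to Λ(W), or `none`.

1, 4

λ' = (2−√8)/2 ≈ -0.41421.
candidate 1: (m,n)=(-3,-6) → π∥ = -3-6·λ ≈ -17.48528, π⊥ = -3-6·λ' ≈ -0.51472 ∈ [-0.7, 0.1) ⇒ IN Λ
candidate 2: (m,n)=(9,-10) → π∥ = 9-10·λ ≈ -15.14214, π⊥ = 9-10·λ' ≈ 13.14214 ∉ [-0.7, 0.1) ⇒ out
candidate 3: (m,n)=(5,16) → π∥ = 5+16·λ ≈ 43.62742, π⊥ = 5+16·λ' ≈ -1.62742 ∉ [-0.7, 0.1) ⇒ out
candidate 4: (m,n)=(-2,-5) → π∥ = -2-5·λ ≈ -14.07107, π⊥ = -2-5·λ' ≈ 0.07107 ∈ [-0.7, 0.1) ⇒ IN Λ
candidate 5: (m,n)=(-7,-15) → π∥ = -7-15·λ ≈ -43.21320, π⊥ = -7-15·λ' ≈ -0.78680 ∉ [-0.7, 0.1) ⇒ out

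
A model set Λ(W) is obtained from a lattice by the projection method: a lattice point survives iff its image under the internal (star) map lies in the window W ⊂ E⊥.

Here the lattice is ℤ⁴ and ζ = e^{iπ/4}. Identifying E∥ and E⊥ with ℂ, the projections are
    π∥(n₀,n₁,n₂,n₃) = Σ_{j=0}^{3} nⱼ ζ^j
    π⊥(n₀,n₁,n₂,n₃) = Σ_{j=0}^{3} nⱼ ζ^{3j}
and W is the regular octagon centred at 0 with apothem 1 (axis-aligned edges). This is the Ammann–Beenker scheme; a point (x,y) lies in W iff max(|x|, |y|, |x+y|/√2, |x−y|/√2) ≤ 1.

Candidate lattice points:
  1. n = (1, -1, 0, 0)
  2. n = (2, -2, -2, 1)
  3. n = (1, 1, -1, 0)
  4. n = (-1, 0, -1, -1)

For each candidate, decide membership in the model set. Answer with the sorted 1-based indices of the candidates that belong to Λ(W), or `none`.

With ζ = e^{iπ/4} the internal vectors are ζ^0,ζ^3,ζ^6,ζ^9.
candidate 1: n = (1, -1, 0, 0) → π⊥ ≈ (+1.70711, -0.70711); max(|x|,|y|,|x±y|/√2) = 1.70711 > 1 ⇒ ∉ W
candidate 2: n = (2, -2, -2, 1) → π⊥ ≈ (+4.12132, +1.29289); max(|x|,|y|,|x±y|/√2) = 4.12132 > 1 ⇒ ∉ W
candidate 3: n = (1, 1, -1, 0) → π⊥ ≈ (+0.29289, +1.70711); max(|x|,|y|,|x±y|/√2) = 1.70711 > 1 ⇒ ∉ W
candidate 4: n = (-1, 0, -1, -1) → π⊥ ≈ (-1.70711, +0.29289); max(|x|,|y|,|x±y|/√2) = 1.70711 > 1 ⇒ ∉ W

none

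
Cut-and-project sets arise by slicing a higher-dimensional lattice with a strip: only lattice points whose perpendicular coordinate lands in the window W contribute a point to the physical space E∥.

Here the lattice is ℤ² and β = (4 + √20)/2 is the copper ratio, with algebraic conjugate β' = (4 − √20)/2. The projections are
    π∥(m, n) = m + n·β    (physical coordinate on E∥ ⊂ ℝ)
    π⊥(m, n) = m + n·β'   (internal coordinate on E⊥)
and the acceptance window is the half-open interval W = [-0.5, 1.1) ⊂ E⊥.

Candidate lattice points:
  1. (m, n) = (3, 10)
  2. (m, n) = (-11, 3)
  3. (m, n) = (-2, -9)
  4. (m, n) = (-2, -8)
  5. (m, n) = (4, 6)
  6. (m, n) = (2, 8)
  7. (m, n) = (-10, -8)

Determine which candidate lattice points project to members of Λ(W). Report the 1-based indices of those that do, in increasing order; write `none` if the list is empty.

1, 3, 4, 6

Compute β' = (4−√20)/2 = -0.2361, so π⊥(m,n) = m -0.2361·n.
candidate 1: (m,n)=(3,10) → π∥ = 3+10·β ≈ 45.3607, π⊥ = 3+10·β' ≈ 0.6393 ∈ [-0.5, 1.1) ⇒ IN Λ
candidate 2: (m,n)=(-11,3) → π∥ = -11+3·β ≈ 1.7082, π⊥ = -11+3·β' ≈ -11.7082 ∉ [-0.5, 1.1) ⇒ out
candidate 3: (m,n)=(-2,-9) → π∥ = -2-9·β ≈ -40.1246, π⊥ = -2-9·β' ≈ 0.1246 ∈ [-0.5, 1.1) ⇒ IN Λ
candidate 4: (m,n)=(-2,-8) → π∥ = -2-8·β ≈ -35.8885, π⊥ = -2-8·β' ≈ -0.1115 ∈ [-0.5, 1.1) ⇒ IN Λ
candidate 5: (m,n)=(4,6) → π∥ = 4+6·β ≈ 29.4164, π⊥ = 4+6·β' ≈ 2.5836 ∉ [-0.5, 1.1) ⇒ out
candidate 6: (m,n)=(2,8) → π∥ = 2+8·β ≈ 35.8885, π⊥ = 2+8·β' ≈ 0.1115 ∈ [-0.5, 1.1) ⇒ IN Λ
candidate 7: (m,n)=(-10,-8) → π∥ = -10-8·β ≈ -43.8885, π⊥ = -10-8·β' ≈ -8.1115 ∉ [-0.5, 1.1) ⇒ out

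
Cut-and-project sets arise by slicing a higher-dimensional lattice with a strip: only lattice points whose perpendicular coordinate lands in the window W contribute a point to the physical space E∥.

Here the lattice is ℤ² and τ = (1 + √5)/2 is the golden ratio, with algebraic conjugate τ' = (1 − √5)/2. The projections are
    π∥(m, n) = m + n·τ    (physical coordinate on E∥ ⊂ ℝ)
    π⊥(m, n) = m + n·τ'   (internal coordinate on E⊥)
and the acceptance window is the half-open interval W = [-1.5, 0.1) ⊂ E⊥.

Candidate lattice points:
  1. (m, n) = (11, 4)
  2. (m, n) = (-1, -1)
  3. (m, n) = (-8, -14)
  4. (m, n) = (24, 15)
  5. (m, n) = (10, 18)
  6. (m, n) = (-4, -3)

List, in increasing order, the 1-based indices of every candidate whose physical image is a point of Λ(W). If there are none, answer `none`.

2, 5

Numerically τ ≈ 1.6180 and τ' = −1/τ ≈ -0.6180.
#1 (11,4): internal coord 11 + (4)·τ' = +8.5279; +8.5279 ∉ [-1.5, 0.1) → out
#2 (-1,-1): internal coord -1 + (-1)·τ' = -0.3820; -0.3820 ∈ [-1.5, 0.1) → IN Λ
#3 (-8,-14): internal coord -8 + (-14)·τ' = +0.6525; +0.6525 ∉ [-1.5, 0.1) → out
#4 (24,15): internal coord 24 + (15)·τ' = +14.7295; +14.7295 ∉ [-1.5, 0.1) → out
#5 (10,18): internal coord 10 + (18)·τ' = -1.1246; -1.1246 ∈ [-1.5, 0.1) → IN Λ
#6 (-4,-3): internal coord -4 + (-3)·τ' = -2.1459; -2.1459 ∉ [-1.5, 0.1) → out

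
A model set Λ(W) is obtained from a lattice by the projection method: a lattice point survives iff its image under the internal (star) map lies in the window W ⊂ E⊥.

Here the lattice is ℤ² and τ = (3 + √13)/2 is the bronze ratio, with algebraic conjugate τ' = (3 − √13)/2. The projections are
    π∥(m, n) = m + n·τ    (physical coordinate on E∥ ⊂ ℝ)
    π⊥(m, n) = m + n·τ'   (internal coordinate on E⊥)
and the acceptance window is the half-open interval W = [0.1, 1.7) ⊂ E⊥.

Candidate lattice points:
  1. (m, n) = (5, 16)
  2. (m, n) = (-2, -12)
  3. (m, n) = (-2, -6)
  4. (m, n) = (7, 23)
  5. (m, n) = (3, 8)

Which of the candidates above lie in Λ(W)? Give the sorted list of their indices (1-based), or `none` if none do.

Compute τ' = (3−√13)/2 = -0.30278, so π⊥(m,n) = m -0.30278·n.
[1] lift (5,16): star map gives 0.15559; window check 0.1 ≤ 0.15559 < 1.7 is true → IN Λ
[2] lift (-2,-12): star map gives 1.63331; window check 0.1 ≤ 1.63331 < 1.7 is true → IN Λ
[3] lift (-2,-6): star map gives -0.18335; window check 0.1 ≤ -0.18335 < 1.7 is false → out
[4] lift (7,23): star map gives 0.03616; window check 0.1 ≤ 0.03616 < 1.7 is false → out
[5] lift (3,8): star map gives 0.57779; window check 0.1 ≤ 0.57779 < 1.7 is true → IN Λ

1, 2, 5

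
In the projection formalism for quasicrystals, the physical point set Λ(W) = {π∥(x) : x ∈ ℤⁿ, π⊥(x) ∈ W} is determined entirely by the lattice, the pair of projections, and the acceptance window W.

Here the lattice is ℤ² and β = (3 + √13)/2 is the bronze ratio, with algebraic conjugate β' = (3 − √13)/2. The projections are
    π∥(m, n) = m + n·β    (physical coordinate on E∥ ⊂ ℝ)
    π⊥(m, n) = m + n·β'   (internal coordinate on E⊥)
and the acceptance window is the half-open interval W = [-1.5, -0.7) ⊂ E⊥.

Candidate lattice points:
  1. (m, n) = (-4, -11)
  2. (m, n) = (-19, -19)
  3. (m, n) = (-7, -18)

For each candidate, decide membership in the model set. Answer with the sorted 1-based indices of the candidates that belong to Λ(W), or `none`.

Compute β' = (3−√13)/2 = -0.3028, so π⊥(m,n) = m -0.3028·n.
#1 (-4,-11): internal coord -4 + (-11)·β' = -0.6695; -0.6695 ∉ [-1.5, -0.7) → out
#2 (-19,-19): internal coord -19 + (-19)·β' = -13.2473; -13.2473 ∉ [-1.5, -0.7) → out
#3 (-7,-18): internal coord -7 + (-18)·β' = -1.5500; -1.5500 ∉ [-1.5, -0.7) → out

none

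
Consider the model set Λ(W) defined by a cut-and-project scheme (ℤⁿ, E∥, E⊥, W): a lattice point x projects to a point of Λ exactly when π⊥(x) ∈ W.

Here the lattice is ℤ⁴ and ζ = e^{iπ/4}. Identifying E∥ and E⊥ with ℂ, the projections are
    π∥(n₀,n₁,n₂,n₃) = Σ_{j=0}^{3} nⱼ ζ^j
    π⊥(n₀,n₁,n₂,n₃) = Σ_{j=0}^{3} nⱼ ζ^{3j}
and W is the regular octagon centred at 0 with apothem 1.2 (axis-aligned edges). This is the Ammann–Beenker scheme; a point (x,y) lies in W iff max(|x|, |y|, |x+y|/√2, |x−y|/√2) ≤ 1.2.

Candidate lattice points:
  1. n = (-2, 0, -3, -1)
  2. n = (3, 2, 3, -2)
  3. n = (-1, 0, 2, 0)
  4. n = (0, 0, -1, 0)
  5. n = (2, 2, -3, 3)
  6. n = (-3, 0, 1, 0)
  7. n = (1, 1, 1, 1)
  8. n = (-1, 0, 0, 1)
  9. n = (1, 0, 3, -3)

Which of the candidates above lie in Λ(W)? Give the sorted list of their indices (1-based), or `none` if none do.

4, 7, 8

Internal map: ζ^{3j} for j=0..3 gives (1,0), (−√2/2,√2/2), (0,−1), (√2/2,√2/2).
candidate 1: n = (-2, 0, -3, -1) → π⊥ ≈ (-2.70711, +2.29289); max(|x|,|y|,|x±y|/√2) = 3.53553 > 1.2 ⇒ ∉ W
candidate 2: n = (3, 2, 3, -2) → π⊥ ≈ (+0.17157, -3.00000); max(|x|,|y|,|x±y|/√2) = 3.00000 > 1.2 ⇒ ∉ W
candidate 3: n = (-1, 0, 2, 0) → π⊥ ≈ (-1.00000, -2.00000); max(|x|,|y|,|x±y|/√2) = 2.12132 > 1.2 ⇒ ∉ W
candidate 4: n = (0, 0, -1, 0) → π⊥ ≈ (+0.00000, +1.00000); max(|x|,|y|,|x±y|/√2) = 1.00000 ≤ 1.2 ⇒ ∈ W
candidate 5: n = (2, 2, -3, 3) → π⊥ ≈ (+2.70711, +6.53553); max(|x|,|y|,|x±y|/√2) = 6.53553 > 1.2 ⇒ ∉ W
candidate 6: n = (-3, 0, 1, 0) → π⊥ ≈ (-3.00000, -1.00000); max(|x|,|y|,|x±y|/√2) = 3.00000 > 1.2 ⇒ ∉ W
candidate 7: n = (1, 1, 1, 1) → π⊥ ≈ (+1.00000, +0.41421); max(|x|,|y|,|x±y|/√2) = 1.00000 ≤ 1.2 ⇒ ∈ W
candidate 8: n = (-1, 0, 0, 1) → π⊥ ≈ (-0.29289, +0.70711); max(|x|,|y|,|x±y|/√2) = 0.70711 ≤ 1.2 ⇒ ∈ W
candidate 9: n = (1, 0, 3, -3) → π⊥ ≈ (-1.12132, -5.12132); max(|x|,|y|,|x±y|/√2) = 5.12132 > 1.2 ⇒ ∉ W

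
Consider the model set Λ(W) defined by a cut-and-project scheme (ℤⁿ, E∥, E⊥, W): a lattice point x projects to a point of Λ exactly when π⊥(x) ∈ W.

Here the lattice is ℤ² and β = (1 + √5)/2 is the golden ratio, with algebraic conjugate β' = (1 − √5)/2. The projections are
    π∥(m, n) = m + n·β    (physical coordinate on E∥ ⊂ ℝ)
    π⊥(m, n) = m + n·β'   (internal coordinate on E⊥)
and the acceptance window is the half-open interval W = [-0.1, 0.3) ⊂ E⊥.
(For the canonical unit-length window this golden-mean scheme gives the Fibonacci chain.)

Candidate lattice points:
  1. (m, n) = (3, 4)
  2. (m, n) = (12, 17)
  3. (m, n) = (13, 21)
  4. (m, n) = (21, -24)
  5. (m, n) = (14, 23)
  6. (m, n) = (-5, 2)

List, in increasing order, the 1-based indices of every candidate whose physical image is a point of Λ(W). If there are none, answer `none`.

3

Numerically β ≈ 1.618034 and β' = −1/β ≈ -0.618034.
[1] lift (3,4): star map gives 0.527864; window check -0.1 ≤ 0.527864 < 0.3 is false → out
[2] lift (12,17): star map gives 1.493422; window check -0.1 ≤ 1.493422 < 0.3 is false → out
[3] lift (13,21): star map gives 0.021286; window check -0.1 ≤ 0.021286 < 0.3 is true → IN Λ
[4] lift (21,-24): star map gives 35.832816; window check -0.1 ≤ 35.832816 < 0.3 is false → out
[5] lift (14,23): star map gives -0.214782; window check -0.1 ≤ -0.214782 < 0.3 is false → out
[6] lift (-5,2): star map gives -6.236068; window check -0.1 ≤ -6.236068 < 0.3 is false → out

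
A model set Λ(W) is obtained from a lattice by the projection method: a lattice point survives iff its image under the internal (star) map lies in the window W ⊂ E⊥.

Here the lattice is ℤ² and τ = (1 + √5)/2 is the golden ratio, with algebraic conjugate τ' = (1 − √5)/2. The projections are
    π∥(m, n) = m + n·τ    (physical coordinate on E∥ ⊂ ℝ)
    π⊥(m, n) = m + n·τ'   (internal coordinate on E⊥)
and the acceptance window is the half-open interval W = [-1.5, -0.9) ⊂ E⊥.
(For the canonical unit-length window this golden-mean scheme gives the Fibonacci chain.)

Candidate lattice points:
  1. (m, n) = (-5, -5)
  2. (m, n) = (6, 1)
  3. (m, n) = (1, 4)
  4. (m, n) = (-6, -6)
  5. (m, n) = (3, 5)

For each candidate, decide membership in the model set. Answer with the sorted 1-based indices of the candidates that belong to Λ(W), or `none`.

τ' = (1−√5)/2 ≈ -0.618034.
[1] lift (-5,-5): star map gives -1.909830; window check -1.5 ≤ -1.909830 < -0.9 is false → out
[2] lift (6,1): star map gives 5.381966; window check -1.5 ≤ 5.381966 < -0.9 is false → out
[3] lift (1,4): star map gives -1.472136; window check -1.5 ≤ -1.472136 < -0.9 is true → IN Λ
[4] lift (-6,-6): star map gives -2.291796; window check -1.5 ≤ -2.291796 < -0.9 is false → out
[5] lift (3,5): star map gives -0.090170; window check -1.5 ≤ -0.090170 < -0.9 is false → out

3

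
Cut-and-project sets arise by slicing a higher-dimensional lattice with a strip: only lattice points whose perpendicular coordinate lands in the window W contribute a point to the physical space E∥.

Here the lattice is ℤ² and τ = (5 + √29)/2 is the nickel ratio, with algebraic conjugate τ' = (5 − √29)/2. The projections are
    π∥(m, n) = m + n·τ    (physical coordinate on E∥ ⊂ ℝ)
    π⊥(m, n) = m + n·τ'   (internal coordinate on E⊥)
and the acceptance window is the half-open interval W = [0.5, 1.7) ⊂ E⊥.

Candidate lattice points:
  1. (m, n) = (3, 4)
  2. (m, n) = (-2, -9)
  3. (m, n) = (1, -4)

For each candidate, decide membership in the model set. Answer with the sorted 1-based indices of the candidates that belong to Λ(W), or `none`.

none

Compute τ' = (5−√29)/2 = -0.19258, so π⊥(m,n) = m -0.19258·n.
#1 (3,4): internal coord 3 + (4)·τ' = +2.22967; +2.22967 ∉ [0.5, 1.7) → out
#2 (-2,-9): internal coord -2 + (-9)·τ' = -0.26676; -0.26676 ∉ [0.5, 1.7) → out
#3 (1,-4): internal coord 1 + (-4)·τ' = +1.77033; +1.77033 ∉ [0.5, 1.7) → out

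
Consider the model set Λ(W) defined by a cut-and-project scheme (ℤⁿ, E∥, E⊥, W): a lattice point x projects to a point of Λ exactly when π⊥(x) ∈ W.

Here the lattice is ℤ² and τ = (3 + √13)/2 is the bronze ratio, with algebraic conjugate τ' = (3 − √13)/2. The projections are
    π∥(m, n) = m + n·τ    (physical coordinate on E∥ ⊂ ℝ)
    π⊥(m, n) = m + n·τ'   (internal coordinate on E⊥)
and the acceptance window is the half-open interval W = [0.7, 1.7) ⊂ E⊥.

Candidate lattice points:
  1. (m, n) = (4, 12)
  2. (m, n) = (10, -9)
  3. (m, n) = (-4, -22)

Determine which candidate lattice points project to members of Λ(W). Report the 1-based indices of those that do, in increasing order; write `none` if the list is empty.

τ' = (3−√13)/2 ≈ -0.302776.
candidate 1: (m,n)=(4,12) → π∥ = 4+12·τ ≈ 43.633308, π⊥ = 4+12·τ' ≈ 0.366692 ∉ [0.7, 1.7) ⇒ out
candidate 2: (m,n)=(10,-9) → π∥ = 10-9·τ ≈ -19.724981, π⊥ = 10-9·τ' ≈ 12.724981 ∉ [0.7, 1.7) ⇒ out
candidate 3: (m,n)=(-4,-22) → π∥ = -4-22·τ ≈ -76.661064, π⊥ = -4-22·τ' ≈ 2.661064 ∉ [0.7, 1.7) ⇒ out

none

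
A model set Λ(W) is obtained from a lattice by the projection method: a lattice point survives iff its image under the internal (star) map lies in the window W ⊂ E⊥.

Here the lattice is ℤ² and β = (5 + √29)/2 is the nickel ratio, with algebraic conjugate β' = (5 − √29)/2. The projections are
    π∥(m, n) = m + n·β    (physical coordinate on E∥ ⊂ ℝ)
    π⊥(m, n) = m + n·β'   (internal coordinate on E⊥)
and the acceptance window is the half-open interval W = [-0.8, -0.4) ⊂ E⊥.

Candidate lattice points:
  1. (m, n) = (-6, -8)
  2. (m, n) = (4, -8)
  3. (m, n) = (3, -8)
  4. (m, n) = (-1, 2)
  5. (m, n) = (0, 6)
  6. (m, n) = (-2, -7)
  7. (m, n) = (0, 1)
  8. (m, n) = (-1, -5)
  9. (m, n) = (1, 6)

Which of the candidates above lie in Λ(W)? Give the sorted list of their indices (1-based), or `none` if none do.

Compute β' = (5−√29)/2 = -0.19258, so π⊥(m,n) = m -0.19258·n.
#1 (-6,-8): internal coord -6 + (-8)·β' = -4.45934; -4.45934 ∉ [-0.8, -0.4) → out
#2 (4,-8): internal coord 4 + (-8)·β' = +5.54066; +5.54066 ∉ [-0.8, -0.4) → out
#3 (3,-8): internal coord 3 + (-8)·β' = +4.54066; +4.54066 ∉ [-0.8, -0.4) → out
#4 (-1,2): internal coord -1 + (2)·β' = -1.38516; -1.38516 ∉ [-0.8, -0.4) → out
#5 (0,6): internal coord 0 + (6)·β' = -1.15549; -1.15549 ∉ [-0.8, -0.4) → out
#6 (-2,-7): internal coord -2 + (-7)·β' = -0.65192; -0.65192 ∈ [-0.8, -0.4) → IN Λ
#7 (0,1): internal coord 0 + (1)·β' = -0.19258; -0.19258 ∉ [-0.8, -0.4) → out
#8 (-1,-5): internal coord -1 + (-5)·β' = -0.03709; -0.03709 ∉ [-0.8, -0.4) → out
#9 (1,6): internal coord 1 + (6)·β' = -0.15549; -0.15549 ∉ [-0.8, -0.4) → out

6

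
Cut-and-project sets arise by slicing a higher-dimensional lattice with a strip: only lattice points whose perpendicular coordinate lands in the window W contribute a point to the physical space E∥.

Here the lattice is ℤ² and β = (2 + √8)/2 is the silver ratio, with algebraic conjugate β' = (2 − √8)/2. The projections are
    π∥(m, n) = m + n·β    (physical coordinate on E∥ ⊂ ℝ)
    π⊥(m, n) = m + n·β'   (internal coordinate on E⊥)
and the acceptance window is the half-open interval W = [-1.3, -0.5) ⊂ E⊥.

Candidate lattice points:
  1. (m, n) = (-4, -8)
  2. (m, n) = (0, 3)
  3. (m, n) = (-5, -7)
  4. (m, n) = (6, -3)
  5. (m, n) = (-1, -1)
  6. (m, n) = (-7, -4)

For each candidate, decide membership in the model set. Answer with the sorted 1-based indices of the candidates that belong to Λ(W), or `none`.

Numerically β ≈ 2.41421 and β' = −1/β ≈ -0.41421.
[1] lift (-4,-8): star map gives -0.68629; window check -1.3 ≤ -0.68629 < -0.5 is true → IN Λ
[2] lift (0,3): star map gives -1.24264; window check -1.3 ≤ -1.24264 < -0.5 is true → IN Λ
[3] lift (-5,-7): star map gives -2.10051; window check -1.3 ≤ -2.10051 < -0.5 is false → out
[4] lift (6,-3): star map gives 7.24264; window check -1.3 ≤ 7.24264 < -0.5 is false → out
[5] lift (-1,-1): star map gives -0.58579; window check -1.3 ≤ -0.58579 < -0.5 is true → IN Λ
[6] lift (-7,-4): star map gives -5.34315; window check -1.3 ≤ -5.34315 < -0.5 is false → out

1, 2, 5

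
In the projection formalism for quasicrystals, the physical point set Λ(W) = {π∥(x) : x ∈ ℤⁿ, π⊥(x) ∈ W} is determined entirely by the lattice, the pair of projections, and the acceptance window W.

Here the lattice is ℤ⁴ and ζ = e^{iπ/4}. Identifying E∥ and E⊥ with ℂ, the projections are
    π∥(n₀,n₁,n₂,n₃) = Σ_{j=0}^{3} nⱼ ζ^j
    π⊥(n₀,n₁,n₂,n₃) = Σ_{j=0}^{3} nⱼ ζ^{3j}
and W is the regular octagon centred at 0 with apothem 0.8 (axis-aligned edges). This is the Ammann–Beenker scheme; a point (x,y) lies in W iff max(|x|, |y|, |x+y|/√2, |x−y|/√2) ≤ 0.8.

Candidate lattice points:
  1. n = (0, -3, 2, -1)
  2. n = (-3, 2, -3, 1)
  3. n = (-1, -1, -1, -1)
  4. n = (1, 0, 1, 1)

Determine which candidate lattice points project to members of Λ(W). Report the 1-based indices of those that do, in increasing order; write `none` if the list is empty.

Internal map: ζ^{3j} for j=0..3 gives (1,0), (−√2/2,√2/2), (0,−1), (√2/2,√2/2).
candidate 1: n = (0, -3, 2, -1) → π⊥ ≈ (+1.4142, -4.8284); max(|x|,|y|,|x±y|/√2) = 4.8284 > 0.8 ⇒ ∉ W
candidate 2: n = (-3, 2, -3, 1) → π⊥ ≈ (-3.7071, +5.1213); max(|x|,|y|,|x±y|/√2) = 6.2426 > 0.8 ⇒ ∉ W
candidate 3: n = (-1, -1, -1, -1) → π⊥ ≈ (-1.0000, -0.4142); max(|x|,|y|,|x±y|/√2) = 1.0000 > 0.8 ⇒ ∉ W
candidate 4: n = (1, 0, 1, 1) → π⊥ ≈ (+1.7071, -0.2929); max(|x|,|y|,|x±y|/√2) = 1.7071 > 0.8 ⇒ ∉ W

none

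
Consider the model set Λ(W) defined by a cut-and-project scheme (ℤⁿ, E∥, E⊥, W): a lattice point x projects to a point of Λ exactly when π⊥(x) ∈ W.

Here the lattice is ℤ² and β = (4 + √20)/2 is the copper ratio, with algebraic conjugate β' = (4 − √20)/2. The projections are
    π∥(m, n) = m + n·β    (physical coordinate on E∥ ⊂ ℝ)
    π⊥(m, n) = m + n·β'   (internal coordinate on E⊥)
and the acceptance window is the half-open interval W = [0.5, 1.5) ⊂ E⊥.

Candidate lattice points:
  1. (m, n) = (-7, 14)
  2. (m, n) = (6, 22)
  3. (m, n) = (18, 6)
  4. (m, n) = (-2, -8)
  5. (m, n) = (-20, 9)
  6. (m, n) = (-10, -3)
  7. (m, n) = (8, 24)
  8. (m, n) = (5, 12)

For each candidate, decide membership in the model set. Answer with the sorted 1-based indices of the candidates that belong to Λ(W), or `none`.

Compute β' = (4−√20)/2 = -0.23607, so π⊥(m,n) = m -0.23607·n.
#1 (-7,14): internal coord -7 + (14)·β' = -10.30495; -10.30495 ∉ [0.5, 1.5) → out
#2 (6,22): internal coord 6 + (22)·β' = +0.80650; +0.80650 ∈ [0.5, 1.5) → IN Λ
#3 (18,6): internal coord 18 + (6)·β' = +16.58359; +16.58359 ∉ [0.5, 1.5) → out
#4 (-2,-8): internal coord -2 + (-8)·β' = -0.11146; -0.11146 ∉ [0.5, 1.5) → out
#5 (-20,9): internal coord -20 + (9)·β' = -22.12461; -22.12461 ∉ [0.5, 1.5) → out
#6 (-10,-3): internal coord -10 + (-3)·β' = -9.29180; -9.29180 ∉ [0.5, 1.5) → out
#7 (8,24): internal coord 8 + (24)·β' = +2.33437; +2.33437 ∉ [0.5, 1.5) → out
#8 (5,12): internal coord 5 + (12)·β' = +2.16718; +2.16718 ∉ [0.5, 1.5) → out

2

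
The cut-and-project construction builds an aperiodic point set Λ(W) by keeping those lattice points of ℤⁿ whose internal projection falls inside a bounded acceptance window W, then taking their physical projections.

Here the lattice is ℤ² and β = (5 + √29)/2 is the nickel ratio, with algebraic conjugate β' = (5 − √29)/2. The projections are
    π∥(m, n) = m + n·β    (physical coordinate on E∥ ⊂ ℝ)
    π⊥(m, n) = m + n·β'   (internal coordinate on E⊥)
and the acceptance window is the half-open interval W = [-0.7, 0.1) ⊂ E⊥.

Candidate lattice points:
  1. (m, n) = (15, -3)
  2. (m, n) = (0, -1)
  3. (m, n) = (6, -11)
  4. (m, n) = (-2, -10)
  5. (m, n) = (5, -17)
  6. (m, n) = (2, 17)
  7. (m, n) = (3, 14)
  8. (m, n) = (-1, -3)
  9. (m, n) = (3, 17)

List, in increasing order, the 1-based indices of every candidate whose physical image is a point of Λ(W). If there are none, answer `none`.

4, 8, 9

Compute β' = (5−√29)/2 = -0.1926, so π⊥(m,n) = m -0.1926·n.
[1] lift (15,-3): star map gives 15.5777; window check -0.7 ≤ 15.5777 < 0.1 is false → out
[2] lift (0,-1): star map gives 0.1926; window check -0.7 ≤ 0.1926 < 0.1 is false → out
[3] lift (6,-11): star map gives 8.1184; window check -0.7 ≤ 8.1184 < 0.1 is false → out
[4] lift (-2,-10): star map gives -0.0742; window check -0.7 ≤ -0.0742 < 0.1 is true → IN Λ
[5] lift (5,-17): star map gives 8.2739; window check -0.7 ≤ 8.2739 < 0.1 is false → out
[6] lift (2,17): star map gives -1.2739; window check -0.7 ≤ -1.2739 < 0.1 is false → out
[7] lift (3,14): star map gives 0.3038; window check -0.7 ≤ 0.3038 < 0.1 is false → out
[8] lift (-1,-3): star map gives -0.4223; window check -0.7 ≤ -0.4223 < 0.1 is true → IN Λ
[9] lift (3,17): star map gives -0.2739; window check -0.7 ≤ -0.2739 < 0.1 is true → IN Λ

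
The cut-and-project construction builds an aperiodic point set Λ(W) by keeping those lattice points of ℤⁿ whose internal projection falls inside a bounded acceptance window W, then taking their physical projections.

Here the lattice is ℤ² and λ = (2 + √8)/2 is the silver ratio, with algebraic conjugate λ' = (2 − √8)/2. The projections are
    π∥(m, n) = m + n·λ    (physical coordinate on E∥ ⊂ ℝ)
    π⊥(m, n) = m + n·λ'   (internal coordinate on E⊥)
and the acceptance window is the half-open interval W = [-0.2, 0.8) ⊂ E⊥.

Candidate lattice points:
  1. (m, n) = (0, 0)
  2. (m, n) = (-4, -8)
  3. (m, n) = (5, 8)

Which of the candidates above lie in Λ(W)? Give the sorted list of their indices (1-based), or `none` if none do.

1

λ' = (2−√8)/2 ≈ -0.414214.
#1 (0,0): internal coord 0 + (0)·λ' = +0.000000; +0.000000 ∈ [-0.2, 0.8) → IN Λ
#2 (-4,-8): internal coord -4 + (-8)·λ' = -0.686292; -0.686292 ∉ [-0.2, 0.8) → out
#3 (5,8): internal coord 5 + (8)·λ' = +1.686292; +1.686292 ∉ [-0.2, 0.8) → out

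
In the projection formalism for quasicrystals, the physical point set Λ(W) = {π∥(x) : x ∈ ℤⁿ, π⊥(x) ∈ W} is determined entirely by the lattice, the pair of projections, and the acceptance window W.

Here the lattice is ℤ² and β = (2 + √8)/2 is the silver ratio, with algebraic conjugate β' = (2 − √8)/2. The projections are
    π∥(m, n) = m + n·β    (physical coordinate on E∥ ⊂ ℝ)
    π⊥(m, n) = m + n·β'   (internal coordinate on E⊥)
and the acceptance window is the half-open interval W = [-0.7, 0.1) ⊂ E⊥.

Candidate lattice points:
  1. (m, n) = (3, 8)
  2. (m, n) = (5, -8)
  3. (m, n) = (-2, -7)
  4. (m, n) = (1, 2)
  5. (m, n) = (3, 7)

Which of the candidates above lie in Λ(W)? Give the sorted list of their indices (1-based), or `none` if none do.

1

Compute β' = (2−√8)/2 = -0.41421, so π⊥(m,n) = m -0.41421·n.
candidate 1: (m,n)=(3,8) → π∥ = 3+8·β ≈ 22.31371, π⊥ = 3+8·β' ≈ -0.31371 ∈ [-0.7, 0.1) ⇒ IN Λ
candidate 2: (m,n)=(5,-8) → π∥ = 5-8·β ≈ -14.31371, π⊥ = 5-8·β' ≈ 8.31371 ∉ [-0.7, 0.1) ⇒ out
candidate 3: (m,n)=(-2,-7) → π∥ = -2-7·β ≈ -18.89949, π⊥ = -2-7·β' ≈ 0.89949 ∉ [-0.7, 0.1) ⇒ out
candidate 4: (m,n)=(1,2) → π∥ = 1+2·β ≈ 5.82843, π⊥ = 1+2·β' ≈ 0.17157 ∉ [-0.7, 0.1) ⇒ out
candidate 5: (m,n)=(3,7) → π∥ = 3+7·β ≈ 19.89949, π⊥ = 3+7·β' ≈ 0.10051 ∉ [-0.7, 0.1) ⇒ out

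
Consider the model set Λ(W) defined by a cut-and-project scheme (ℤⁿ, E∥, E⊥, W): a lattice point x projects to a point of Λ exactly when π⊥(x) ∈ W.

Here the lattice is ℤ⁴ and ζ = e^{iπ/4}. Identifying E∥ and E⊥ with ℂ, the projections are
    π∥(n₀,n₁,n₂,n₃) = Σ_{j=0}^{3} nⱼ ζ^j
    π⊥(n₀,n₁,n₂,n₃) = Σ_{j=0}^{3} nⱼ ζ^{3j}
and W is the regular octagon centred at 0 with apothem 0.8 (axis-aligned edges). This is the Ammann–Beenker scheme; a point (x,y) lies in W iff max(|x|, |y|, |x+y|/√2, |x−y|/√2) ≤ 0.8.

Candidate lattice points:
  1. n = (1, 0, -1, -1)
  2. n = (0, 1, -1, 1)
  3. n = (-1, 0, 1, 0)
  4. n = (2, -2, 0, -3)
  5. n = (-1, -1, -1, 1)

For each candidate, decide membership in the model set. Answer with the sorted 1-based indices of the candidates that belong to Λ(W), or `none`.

With ζ = e^{iπ/4} the internal vectors are ζ^0,ζ^3,ζ^6,ζ^9.
#1 (1, 0, -1, -1): internal (0.2929, 0.2929); octagon support 0.4142 vs apothem 0.8 → ∈ W
#2 (0, 1, -1, 1): internal (0.0000, 2.4142); octagon support 2.4142 vs apothem 0.8 → ∉ W
#3 (-1, 0, 1, 0): internal (-1.0000, -1.0000); octagon support 1.4142 vs apothem 0.8 → ∉ W
#4 (2, -2, 0, -3): internal (1.2929, -3.5355); octagon support 3.5355 vs apothem 0.8 → ∉ W
#5 (-1, -1, -1, 1): internal (0.4142, 1.0000); octagon support 1.0000 vs apothem 0.8 → ∉ W

1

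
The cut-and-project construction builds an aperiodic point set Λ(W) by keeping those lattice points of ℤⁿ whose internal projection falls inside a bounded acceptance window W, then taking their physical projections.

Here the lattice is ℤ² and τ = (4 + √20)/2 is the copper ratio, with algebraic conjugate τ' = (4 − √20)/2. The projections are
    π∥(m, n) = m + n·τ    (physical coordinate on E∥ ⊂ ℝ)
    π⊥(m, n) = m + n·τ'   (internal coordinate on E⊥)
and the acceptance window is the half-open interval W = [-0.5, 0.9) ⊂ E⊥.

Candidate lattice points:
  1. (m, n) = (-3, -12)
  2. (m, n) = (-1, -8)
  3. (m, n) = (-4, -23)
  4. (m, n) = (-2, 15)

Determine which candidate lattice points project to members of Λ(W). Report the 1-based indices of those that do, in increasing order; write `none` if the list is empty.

Compute τ' = (4−√20)/2 = -0.236068, so π⊥(m,n) = m -0.236068·n.
[1] lift (-3,-12): star map gives -0.167184; window check -0.5 ≤ -0.167184 < 0.9 is true → IN Λ
[2] lift (-1,-8): star map gives 0.888544; window check -0.5 ≤ 0.888544 < 0.9 is true → IN Λ
[3] lift (-4,-23): star map gives 1.429563; window check -0.5 ≤ 1.429563 < 0.9 is false → out
[4] lift (-2,15): star map gives -5.541020; window check -0.5 ≤ -5.541020 < 0.9 is false → out

1, 2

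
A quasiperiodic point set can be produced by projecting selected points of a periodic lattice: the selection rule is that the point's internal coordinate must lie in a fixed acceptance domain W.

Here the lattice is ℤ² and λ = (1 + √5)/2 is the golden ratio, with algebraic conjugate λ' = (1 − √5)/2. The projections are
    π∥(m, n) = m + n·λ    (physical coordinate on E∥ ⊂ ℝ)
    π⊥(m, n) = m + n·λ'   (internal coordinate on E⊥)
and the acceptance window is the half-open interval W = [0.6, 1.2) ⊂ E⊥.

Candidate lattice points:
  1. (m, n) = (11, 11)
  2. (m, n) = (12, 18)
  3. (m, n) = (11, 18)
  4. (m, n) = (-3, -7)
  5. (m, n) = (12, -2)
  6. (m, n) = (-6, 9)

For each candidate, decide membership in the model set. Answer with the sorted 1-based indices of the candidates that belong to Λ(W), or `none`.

2

λ' = (1−√5)/2 ≈ -0.6180.
[1] lift (11,11): star map gives 4.2016; window check 0.6 ≤ 4.2016 < 1.2 is false → out
[2] lift (12,18): star map gives 0.8754; window check 0.6 ≤ 0.8754 < 1.2 is true → IN Λ
[3] lift (11,18): star map gives -0.1246; window check 0.6 ≤ -0.1246 < 1.2 is false → out
[4] lift (-3,-7): star map gives 1.3262; window check 0.6 ≤ 1.3262 < 1.2 is false → out
[5] lift (12,-2): star map gives 13.2361; window check 0.6 ≤ 13.2361 < 1.2 is false → out
[6] lift (-6,9): star map gives -11.5623; window check 0.6 ≤ -11.5623 < 1.2 is false → out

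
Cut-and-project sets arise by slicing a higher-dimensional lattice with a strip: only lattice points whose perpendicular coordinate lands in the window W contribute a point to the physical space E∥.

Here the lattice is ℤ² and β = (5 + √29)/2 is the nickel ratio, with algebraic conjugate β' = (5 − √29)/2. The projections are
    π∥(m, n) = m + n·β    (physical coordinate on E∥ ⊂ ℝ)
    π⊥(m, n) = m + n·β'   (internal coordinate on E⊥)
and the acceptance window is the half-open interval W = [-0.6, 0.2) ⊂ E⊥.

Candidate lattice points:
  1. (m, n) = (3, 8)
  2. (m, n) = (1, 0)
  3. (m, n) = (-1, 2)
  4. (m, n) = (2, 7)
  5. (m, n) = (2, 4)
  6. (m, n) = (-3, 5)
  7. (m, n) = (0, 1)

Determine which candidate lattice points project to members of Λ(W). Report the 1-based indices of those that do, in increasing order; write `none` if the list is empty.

7

Numerically β ≈ 5.1926 and β' = −1/β ≈ -0.1926.
candidate 1: (m,n)=(3,8) → π∥ = 3+8·β ≈ 44.5407, π⊥ = 3+8·β' ≈ 1.4593 ∉ [-0.6, 0.2) ⇒ out
candidate 2: (m,n)=(1,0) → π∥ = 1+0·β ≈ 1.0000, π⊥ = 1+0·β' ≈ 1.0000 ∉ [-0.6, 0.2) ⇒ out
candidate 3: (m,n)=(-1,2) → π∥ = -1+2·β ≈ 9.3852, π⊥ = -1+2·β' ≈ -1.3852 ∉ [-0.6, 0.2) ⇒ out
candidate 4: (m,n)=(2,7) → π∥ = 2+7·β ≈ 38.3481, π⊥ = 2+7·β' ≈ 0.6519 ∉ [-0.6, 0.2) ⇒ out
candidate 5: (m,n)=(2,4) → π∥ = 2+4·β ≈ 22.7703, π⊥ = 2+4·β' ≈ 1.2297 ∉ [-0.6, 0.2) ⇒ out
candidate 6: (m,n)=(-3,5) → π∥ = -3+5·β ≈ 22.9629, π⊥ = -3+5·β' ≈ -3.9629 ∉ [-0.6, 0.2) ⇒ out
candidate 7: (m,n)=(0,1) → π∥ = 0+1·β ≈ 5.1926, π⊥ = 0+1·β' ≈ -0.1926 ∈ [-0.6, 0.2) ⇒ IN Λ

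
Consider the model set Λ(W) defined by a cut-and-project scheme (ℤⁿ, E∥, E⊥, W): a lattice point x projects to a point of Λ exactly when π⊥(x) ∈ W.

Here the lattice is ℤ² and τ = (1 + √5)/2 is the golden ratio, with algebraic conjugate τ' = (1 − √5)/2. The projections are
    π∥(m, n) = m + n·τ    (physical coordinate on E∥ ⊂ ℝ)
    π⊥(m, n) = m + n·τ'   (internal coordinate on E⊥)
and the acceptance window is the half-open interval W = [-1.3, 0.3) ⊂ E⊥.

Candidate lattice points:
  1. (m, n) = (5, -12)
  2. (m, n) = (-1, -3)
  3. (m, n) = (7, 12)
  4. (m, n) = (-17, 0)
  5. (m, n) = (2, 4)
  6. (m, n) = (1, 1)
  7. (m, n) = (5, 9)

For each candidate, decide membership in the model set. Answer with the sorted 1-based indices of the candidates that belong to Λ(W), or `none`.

τ' = (1−√5)/2 ≈ -0.618034.
candidate 1: (m,n)=(5,-12) → π∥ = 5-12·τ ≈ -14.416408, π⊥ = 5-12·τ' ≈ 12.416408 ∉ [-1.3, 0.3) ⇒ out
candidate 2: (m,n)=(-1,-3) → π∥ = -1-3·τ ≈ -5.854102, π⊥ = -1-3·τ' ≈ 0.854102 ∉ [-1.3, 0.3) ⇒ out
candidate 3: (m,n)=(7,12) → π∥ = 7+12·τ ≈ 26.416408, π⊥ = 7+12·τ' ≈ -0.416408 ∈ [-1.3, 0.3) ⇒ IN Λ
candidate 4: (m,n)=(-17,0) → π∥ = -17+0·τ ≈ -17.000000, π⊥ = -17+0·τ' ≈ -17.000000 ∉ [-1.3, 0.3) ⇒ out
candidate 5: (m,n)=(2,4) → π∥ = 2+4·τ ≈ 8.472136, π⊥ = 2+4·τ' ≈ -0.472136 ∈ [-1.3, 0.3) ⇒ IN Λ
candidate 6: (m,n)=(1,1) → π∥ = 1+1·τ ≈ 2.618034, π⊥ = 1+1·τ' ≈ 0.381966 ∉ [-1.3, 0.3) ⇒ out
candidate 7: (m,n)=(5,9) → π∥ = 5+9·τ ≈ 19.562306, π⊥ = 5+9·τ' ≈ -0.562306 ∈ [-1.3, 0.3) ⇒ IN Λ

3, 5, 7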